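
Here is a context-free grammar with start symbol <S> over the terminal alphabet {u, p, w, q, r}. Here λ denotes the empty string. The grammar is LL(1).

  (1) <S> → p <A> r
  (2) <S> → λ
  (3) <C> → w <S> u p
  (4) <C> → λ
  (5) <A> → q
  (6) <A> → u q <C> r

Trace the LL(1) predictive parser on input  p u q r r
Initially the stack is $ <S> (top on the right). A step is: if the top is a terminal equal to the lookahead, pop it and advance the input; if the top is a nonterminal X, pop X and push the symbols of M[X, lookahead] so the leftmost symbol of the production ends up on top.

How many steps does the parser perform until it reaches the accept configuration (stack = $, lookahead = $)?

     Stack          Input        Action
  1  $ <S>          p u q r r $  expand <S> → p <A> r
  2  $ r <A> p      p u q r r $  match p
  3  $ r <A>        u q r r $    expand <A> → u q <C> r
  4  $ r r <C> q u  u q r r $    match u
  5  $ r r <C> q    q r r $      match q
  6  $ r r <C>      r r $        expand <C> → λ
  7  $ r r          r r $        match r
  8  $ r            r $          match r
Accept reached after 8 steps.

8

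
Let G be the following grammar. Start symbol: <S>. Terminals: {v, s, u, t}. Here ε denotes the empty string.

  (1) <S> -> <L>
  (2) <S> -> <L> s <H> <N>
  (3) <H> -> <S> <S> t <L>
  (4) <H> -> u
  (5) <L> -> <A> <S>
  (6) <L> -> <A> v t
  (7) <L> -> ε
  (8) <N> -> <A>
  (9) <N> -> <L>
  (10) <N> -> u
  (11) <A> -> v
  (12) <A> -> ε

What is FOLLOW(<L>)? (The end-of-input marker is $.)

FIRST(<A>): from <A>->v we get {v}; from <A>->ε we get {ε}. So FIRST(<A>) = {ε, v}.
FIRST(<S>): from <S>-><L> we get {ε, s, v}; from <S>-><L> s <H> <N> we get {s, v}. So FIRST(<S>) = {ε, s, v}.
FIRST(<H>): from <H>-><S> <S> t <L> we get {s, t, v}; from <H>->u we get {u}. So FIRST(<H>) = {s, t, u, v}.
FIRST(<L>): from <L>-><A> <S> we get {ε, s, v}; from <L>-><A> v t we get {v}; from <L>->ε we get {ε}. So FIRST(<L>) = {ε, s, v}.
FIRST(<N>): from <N>-><A> we get {ε, v}; from <N>-><L> we get {ε, s, v}; from <N>->u we get {u}. So FIRST(<N>) = {ε, s, u, v}.
FOLLOW(<S>) includes $ since <S> is the start symbol.
FOLLOW(<S>): in <H>-><S> <S> t <L> (occurrence 1), <S> is followed by <S> t <L> with FIRST {s, t, v}; in <H>-><S> <S> t <L> (occurrence 2), <S> is followed by t <L> with FIRST {t}; in <L>-><A> <S>, the suffix after <S> is empty, so FOLLOW(<S>) ⊇ FOLLOW(<L>) = {$, s, t, u, v}. Thus FOLLOW(<S>) = {$, s, t, u, v}.
FOLLOW(<H>): in <S>-><L> s <H> <N>, <H> is followed by <N> with FIRST {ε, s, u, v}; in <S>-><L> s <H> <N>, the suffix after <H> is nullable, so FOLLOW(<H>) ⊇ FOLLOW(<S>) = {$, s, t, u, v}. Thus FOLLOW(<H>) = {$, s, t, u, v}.
FOLLOW(<N>): in <S>-><L> s <H> <N>, the suffix after <N> is empty, so FOLLOW(<N>) ⊇ FOLLOW(<S>) = {$, s, t, u, v}. Thus FOLLOW(<N>) = {$, s, t, u, v}.
FOLLOW(<L>): in <S>-><L>, the suffix after <L> is empty, so FOLLOW(<L>) ⊇ FOLLOW(<S>) = {$, s, t, u, v}; in <S>-><L> s <H> <N>, <L> is followed by s <H> <N> with FIRST {s}; in <H>-><S> <S> t <L>, the suffix after <L> is empty, so FOLLOW(<L>) ⊇ FOLLOW(<H>) = {$, s, t, u, v}; in <N>-><L>, the suffix after <L> is empty, so FOLLOW(<L>) ⊇ FOLLOW(<N>) = {$, s, t, u, v}. Thus FOLLOW(<L>) = {$, s, t, u, v}.
FOLLOW(<A>): in <L>-><A> <S>, <A> is followed by <S> with FIRST {ε, s, v}; in <L>-><A> <S>, the suffix after <A> is nullable, so FOLLOW(<A>) ⊇ FOLLOW(<L>) = {$, s, t, u, v}; in <L>-><A> v t, <A> is followed by v t with FIRST {v}; in <N>-><A>, the suffix after <A> is empty, so FOLLOW(<A>) ⊇ FOLLOW(<N>) = {$, s, t, u, v}. Thus FOLLOW(<A>) = {$, s, t, u, v}.

{$, s, t, u, v}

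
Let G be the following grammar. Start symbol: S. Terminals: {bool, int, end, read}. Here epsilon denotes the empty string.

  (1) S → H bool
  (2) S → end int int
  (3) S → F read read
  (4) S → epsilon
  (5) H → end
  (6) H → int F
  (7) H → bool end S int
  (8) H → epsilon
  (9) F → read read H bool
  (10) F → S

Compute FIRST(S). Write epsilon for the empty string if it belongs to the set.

{epsilon, bool, end, int, read}

FIRST(H) = {epsilon, bool, end, int}
FIRST(S) = {epsilon, bool, end, int, read}  (via H bool, F read read)
FIRST(F) = {epsilon, bool, end, int, read}  (via S)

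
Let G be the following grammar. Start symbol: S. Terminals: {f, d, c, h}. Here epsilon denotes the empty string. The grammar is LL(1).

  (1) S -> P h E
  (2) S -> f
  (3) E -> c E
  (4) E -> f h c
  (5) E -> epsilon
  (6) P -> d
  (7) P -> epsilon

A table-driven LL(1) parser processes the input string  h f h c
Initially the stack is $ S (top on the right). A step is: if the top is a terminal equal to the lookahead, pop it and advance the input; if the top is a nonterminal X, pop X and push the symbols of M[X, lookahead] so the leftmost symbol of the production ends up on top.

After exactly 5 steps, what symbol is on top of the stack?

h

     Stack    Input      Action
  1  $ S      h f h c $  expand S -> P h E
  2  $ E h P  h f h c $  expand P -> epsilon
  3  $ E h    h f h c $  match h
  4  $ E      f h c $    expand E -> f h c
  5  $ c h f  f h c $    match f
Stack after step 5: $ c h (top = h).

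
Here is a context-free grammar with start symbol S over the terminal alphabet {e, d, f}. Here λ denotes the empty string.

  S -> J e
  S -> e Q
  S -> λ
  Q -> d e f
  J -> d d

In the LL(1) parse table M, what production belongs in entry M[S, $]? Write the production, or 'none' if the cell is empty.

S -> λ

FIRST(Q) = {d}
FIRST(J) = {d}
FIRST(S) = {λ, d, e}  (via J e)
FOLLOW(S) includes $ since S is the start symbol.
FOLLOW(S): S appears on no right-hand side. Thus FOLLOW(S) = {$}.
For S -> J e: FIRST(J e) = {d}, so it goes in M[S, t] for t ∈ {d}.
For S -> e Q: FIRST(e Q) = {e}, so it goes in M[S, t] for t ∈ {e}.
For S -> λ: FIRST(λ) = {λ}, so it goes in M[S, t] for t ∈ {}; since λ ∈ FIRST, also for every t ∈ FOLLOW(S) = {$}.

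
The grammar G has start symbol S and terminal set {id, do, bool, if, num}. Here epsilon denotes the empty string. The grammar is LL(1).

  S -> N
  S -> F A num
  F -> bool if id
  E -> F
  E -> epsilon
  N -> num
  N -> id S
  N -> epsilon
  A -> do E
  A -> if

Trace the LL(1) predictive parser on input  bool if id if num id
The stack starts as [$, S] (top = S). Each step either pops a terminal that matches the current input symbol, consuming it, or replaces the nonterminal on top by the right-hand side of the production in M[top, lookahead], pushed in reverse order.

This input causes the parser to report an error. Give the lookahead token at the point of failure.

id

     Stack               Input                   Action
  1  $ S                 bool if id if num id $  expand S -> F A num
  2  $ num A F           bool if id if num id $  expand F -> bool if id
  3  $ num A id if bool  bool if id if num id $  match bool
  4  $ num A id if       if id if num id $       match if
  5  $ num A id          id if num id $          match id
  6  $ num A             if num id $             expand A -> if
  7  $ num if            if num id $             match if
  8  $ num               num id $                match num
  9  $                   id $                    error: stack empty but input remains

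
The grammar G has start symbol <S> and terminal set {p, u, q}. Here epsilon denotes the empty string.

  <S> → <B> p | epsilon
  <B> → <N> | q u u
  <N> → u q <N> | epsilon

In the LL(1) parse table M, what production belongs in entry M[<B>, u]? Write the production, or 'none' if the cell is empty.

FIRST(<N>) = {epsilon, u}
FIRST(<B>) = {epsilon, q, u}  (via <N>)
FIRST(<S>) = {epsilon, p, q, u}  (via <B> p)
FOLLOW(<S>) includes $ since <S> is the start symbol.
FOLLOW(<B>): in <S>→<B> p, <B> is followed by p with FIRST {p}. Thus FOLLOW(<B>) = {p}.
For <B> → <N>: FIRST(<N>) = {epsilon, u}, so it goes in M[<B>, t] for t ∈ {u}; since epsilon ∈ FIRST, also for every t ∈ FOLLOW(<B>) = {p}.
For <B> → q u u: FIRST(q u u) = {q}, so it goes in M[<B>, t] for t ∈ {q}.

<B> → <N>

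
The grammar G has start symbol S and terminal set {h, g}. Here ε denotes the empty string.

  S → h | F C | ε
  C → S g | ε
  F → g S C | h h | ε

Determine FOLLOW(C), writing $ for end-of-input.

{$, g, h}

FIRST(F) = {ε, g, h}
FIRST(S) = {ε, g, h}  (via F C)
FIRST(C) = {ε, g, h}  (via S g)
FOLLOW(S) includes $ since S is the start symbol.
FOLLOW(S): in C→S g, S is followed by g with FIRST {g}; in F→g S C, S is followed by C with FIRST {ε, g, h}; in F→g S C, the suffix after S is nullable, so FOLLOW(S) ⊇ FOLLOW(F) = {$, g, h}. Thus FOLLOW(S) = {$, g, h}.
FOLLOW(F): in S→F C, F is followed by C with FIRST {ε, g, h}; in S→F C, the suffix after F is nullable, so FOLLOW(F) ⊇ FOLLOW(S) = {$, g, h}. Thus FOLLOW(F) = {$, g, h}.
FOLLOW(C): in S→F C, the suffix after C is empty, so FOLLOW(C) ⊇ FOLLOW(S) = {$, g, h}; in F→g S C, the suffix after C is empty, so FOLLOW(C) ⊇ FOLLOW(F) = {$, g, h}. Thus FOLLOW(C) = {$, g, h}.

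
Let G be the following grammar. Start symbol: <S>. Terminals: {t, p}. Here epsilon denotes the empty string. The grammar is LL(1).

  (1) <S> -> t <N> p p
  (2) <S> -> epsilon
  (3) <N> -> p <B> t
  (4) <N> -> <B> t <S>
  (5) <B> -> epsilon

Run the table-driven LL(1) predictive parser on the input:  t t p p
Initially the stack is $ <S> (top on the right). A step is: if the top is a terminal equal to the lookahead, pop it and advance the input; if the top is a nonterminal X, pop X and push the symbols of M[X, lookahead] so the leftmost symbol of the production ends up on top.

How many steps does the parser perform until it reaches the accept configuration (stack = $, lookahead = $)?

     Stack            Input      Action
  1  $ <S>            t t p p $  expand <S> -> t <N> p p
  2  $ p p <N> t      t t p p $  match t
  3  $ p p <N>        t p p $    expand <N> -> <B> t <S>
  4  $ p p <S> t <B>  t p p $    expand <B> -> epsilon
  5  $ p p <S> t      t p p $    match t
  6  $ p p <S>        p p $      expand <S> -> epsilon
  7  $ p p            p p $      match p
  8  $ p              p $        match p
Accept reached after 8 steps.

8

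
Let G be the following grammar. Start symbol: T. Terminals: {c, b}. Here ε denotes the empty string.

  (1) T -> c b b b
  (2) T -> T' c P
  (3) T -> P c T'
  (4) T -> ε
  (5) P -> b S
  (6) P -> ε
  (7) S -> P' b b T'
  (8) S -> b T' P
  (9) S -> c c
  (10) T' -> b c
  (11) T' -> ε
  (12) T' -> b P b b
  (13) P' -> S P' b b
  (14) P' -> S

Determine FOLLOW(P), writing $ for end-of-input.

{$, b, c}

FIRST(P) = {ε, b}
FIRST(T') = {ε, b}
FIRST(T) = {ε, b, c}  (via T' c P, P c T')
FIRST(S) = {b, c}  (via P' b b T')
FIRST(P') = {b, c}  (via S P' b b, S)
FOLLOW(T) includes $ since T is the start symbol.
FOLLOW(T): T appears on no right-hand side. Thus FOLLOW(T) = {$}.
FOLLOW(P'): in S->P' b b T', P' is followed by b b T' with FIRST {b}; in P'->S P' b b, P' is followed by b b with FIRST {b}. Thus FOLLOW(P') = {b}.
FOLLOW(P): in T->T' c P, the suffix after P is empty, so FOLLOW(P) ⊇ FOLLOW(T) = {$}; in T->P c T', P is followed by c T' with FIRST {c}; in S->b T' P, the suffix after P is empty, so FOLLOW(P) ⊇ FOLLOW(S) = {$, b, c}; in T'->b P b b, P is followed by b b with FIRST {b}. Thus FOLLOW(P) = {$, b, c}.
FOLLOW(S): in P->b S, the suffix after S is empty, so FOLLOW(S) ⊇ FOLLOW(P) = {$, b, c}; in P'->S P' b b, S is followed by P' b b with FIRST {b, c}; in P'->S, the suffix after S is empty, so FOLLOW(S) ⊇ FOLLOW(P') = {b}. Thus FOLLOW(S) = {$, b, c}.
FOLLOW(T'): in T->T' c P, T' is followed by c P with FIRST {c}; in T->P c T', the suffix after T' is empty, so FOLLOW(T') ⊇ FOLLOW(T) = {$}; in S->P' b b T', the suffix after T' is empty, so FOLLOW(T') ⊇ FOLLOW(S) = {$, b, c}; in S->b T' P, T' is followed by P with FIRST {ε, b}; in S->b T' P, the suffix after T' is nullable, so FOLLOW(T') ⊇ FOLLOW(S) = {$, b, c}. Thus FOLLOW(T') = {$, b, c}.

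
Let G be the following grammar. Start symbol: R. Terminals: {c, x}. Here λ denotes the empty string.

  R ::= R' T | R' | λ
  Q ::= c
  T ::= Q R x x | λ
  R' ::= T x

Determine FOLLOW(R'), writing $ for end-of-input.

FIRST(Q): from Q::=c we get {c}. So FIRST(Q) = {c}.
FIRST(T): from T::=Q R x x we get {c}; from T::=λ we get {λ}. So FIRST(T) = {λ, c}.
FIRST(R'): from R'::=T x we get {c, x}. So FIRST(R') = {c, x}.
FIRST(R): from R::=R' T we get {c, x}; from R::=R' we get {c, x}; from R::=λ we get {λ}. So FIRST(R) = {λ, c, x}.
FOLLOW(R) includes $ since R is the start symbol.
FOLLOW(R): in T::=Q R x x, R is followed by x x with FIRST {x}. Thus FOLLOW(R) = {$, x}.
FOLLOW(Q): in T::=Q R x x, Q is followed by R x x with FIRST {c, x}. Thus FOLLOW(Q) = {c, x}.
FOLLOW(T): in R::=R' T, the suffix after T is empty, so FOLLOW(T) ⊇ FOLLOW(R) = {$, x}; in R'::=T x, T is followed by x with FIRST {x}. Thus FOLLOW(T) = {$, x}.
FOLLOW(R'): in R::=R' T, R' is followed by T with FIRST {λ, c}; in R::=R' T, the suffix after R' is nullable, so FOLLOW(R') ⊇ FOLLOW(R) = {$, x}; in R::=R', the suffix after R' is empty, so FOLLOW(R') ⊇ FOLLOW(R) = {$, x}. Thus FOLLOW(R') = {$, c, x}.

{$, c, x}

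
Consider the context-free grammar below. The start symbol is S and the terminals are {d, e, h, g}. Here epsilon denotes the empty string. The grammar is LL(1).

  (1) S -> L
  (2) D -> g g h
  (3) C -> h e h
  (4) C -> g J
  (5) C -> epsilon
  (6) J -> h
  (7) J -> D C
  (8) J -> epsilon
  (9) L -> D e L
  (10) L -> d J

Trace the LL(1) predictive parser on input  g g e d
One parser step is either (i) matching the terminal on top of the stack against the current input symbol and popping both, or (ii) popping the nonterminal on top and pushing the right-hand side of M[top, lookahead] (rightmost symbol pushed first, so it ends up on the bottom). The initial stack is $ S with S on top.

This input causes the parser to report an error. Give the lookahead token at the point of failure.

e

step 1: stack=$ S  input=g g e d $  — expand S -> L
step 2: stack=$ L  input=g g e d $  — expand L -> D e L
step 3: stack=$ L e D  input=g g e d $  — expand D -> g g h
step 4: stack=$ L e h g g  input=g g e d $  — match g
step 5: stack=$ L e h g  input=g e d $  — match g
step 6: stack=$ L e h  input=e d $  — error: top is terminal h but lookahead is e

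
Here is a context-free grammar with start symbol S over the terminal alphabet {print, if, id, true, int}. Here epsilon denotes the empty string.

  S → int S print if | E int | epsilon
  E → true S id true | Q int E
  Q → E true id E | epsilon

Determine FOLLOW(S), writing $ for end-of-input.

FIRST(S) = {epsilon, int, true}  (via E int)
FIRST(E) = {int, true}  (via Q int E)
FIRST(Q) = {epsilon, int, true}  (via E true id E)
FOLLOW(S) includes $ since S is the start symbol.
FOLLOW(S): in S→int S print if, S is followed by print if with FIRST {print}; in E→true S id true, S is followed by id true with FIRST {id}. Thus FOLLOW(S) = {$, id, print}.
FOLLOW(Q): in E→Q int E, Q is followed by int E with FIRST {int}. Thus FOLLOW(Q) = {int}.
FOLLOW(E): in S→E int, E is followed by int with FIRST {int}; in E→Q int E, the suffix after E is empty (adds nothing new); in Q→E true id E (occurrence 1), E is followed by true id E with FIRST {true}; in Q→E true id E (occurrence 2), the suffix after E is empty, so FOLLOW(E) ⊇ FOLLOW(Q) = {int}. Thus FOLLOW(E) = {int, true}.

{$, id, print}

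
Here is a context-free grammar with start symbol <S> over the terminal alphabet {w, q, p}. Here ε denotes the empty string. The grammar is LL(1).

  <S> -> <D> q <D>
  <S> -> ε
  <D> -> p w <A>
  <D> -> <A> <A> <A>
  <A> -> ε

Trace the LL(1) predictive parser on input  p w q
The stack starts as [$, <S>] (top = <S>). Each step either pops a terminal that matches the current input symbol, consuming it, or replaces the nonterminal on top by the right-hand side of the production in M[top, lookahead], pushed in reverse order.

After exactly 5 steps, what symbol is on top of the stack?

q

     Stack            Input    Action
  1  $ <S>            p w q $  expand <S> -> <D> q <D>
  2  $ <D> q <D>      p w q $  expand <D> -> p w <A>
  3  $ <D> q <A> w p  p w q $  match p
  4  $ <D> q <A> w    w q $    match w
  5  $ <D> q <A>      q $      expand <A> -> ε
Stack after step 5: $ <D> q (top = q).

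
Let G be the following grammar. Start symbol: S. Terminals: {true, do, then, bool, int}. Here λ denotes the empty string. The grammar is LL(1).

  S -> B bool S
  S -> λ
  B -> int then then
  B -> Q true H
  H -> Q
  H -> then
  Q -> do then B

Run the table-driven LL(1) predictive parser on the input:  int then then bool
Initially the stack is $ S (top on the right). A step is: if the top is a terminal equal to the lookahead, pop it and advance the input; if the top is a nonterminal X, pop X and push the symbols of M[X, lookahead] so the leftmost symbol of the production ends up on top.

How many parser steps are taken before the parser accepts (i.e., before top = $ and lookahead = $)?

7

step 1: stack=$ S  input=int then then bool $  — expand S -> B bool S
step 2: stack=$ S bool B  input=int then then bool $  — expand B -> int then then
step 3: stack=$ S bool then then int  input=int then then bool $  — match int
step 4: stack=$ S bool then then  input=then then bool $  — match then
step 5: stack=$ S bool then  input=then bool $  — match then
step 6: stack=$ S bool  input=bool $  — match bool
step 7: stack=$ S  input=$  — expand S -> λ
Accept reached after 7 steps.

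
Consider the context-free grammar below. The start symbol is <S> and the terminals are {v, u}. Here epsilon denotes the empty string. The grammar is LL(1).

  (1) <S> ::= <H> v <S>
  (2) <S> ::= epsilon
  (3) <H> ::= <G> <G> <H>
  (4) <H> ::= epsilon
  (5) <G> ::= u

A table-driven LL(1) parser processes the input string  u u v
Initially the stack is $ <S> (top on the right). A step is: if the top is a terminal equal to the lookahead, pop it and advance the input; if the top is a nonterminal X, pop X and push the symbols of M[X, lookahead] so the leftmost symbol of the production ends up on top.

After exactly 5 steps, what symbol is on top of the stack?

     Stack                Input    Action
  1  $ <S>                u u v $  expand <S> ::= <H> v <S>
  2  $ <S> v <H>          u u v $  expand <H> ::= <G> <G> <H>
  3  $ <S> v <H> <G> <G>  u u v $  expand <G> ::= u
  4  $ <S> v <H> <G> u    u u v $  match u
  5  $ <S> v <H> <G>      u v $    expand <G> ::= u
Stack after step 5: $ <S> v <H> u (top = u).

u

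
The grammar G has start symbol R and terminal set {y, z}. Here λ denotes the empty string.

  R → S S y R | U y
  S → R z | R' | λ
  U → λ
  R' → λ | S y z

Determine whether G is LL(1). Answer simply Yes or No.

No

FIRST(R) = {y}
FIRST(S) = {λ, y}
FIRST(U) = {λ}
FIRST(R') = {λ, y}
FOLLOW(R) = {$, z}
FOLLOW(S) = {y}
FOLLOW(U) = {y}
FOLLOW(R') = {y}
Cell M[R, y] receives both R → S S y R and R → U y — the grammar is not LL(1).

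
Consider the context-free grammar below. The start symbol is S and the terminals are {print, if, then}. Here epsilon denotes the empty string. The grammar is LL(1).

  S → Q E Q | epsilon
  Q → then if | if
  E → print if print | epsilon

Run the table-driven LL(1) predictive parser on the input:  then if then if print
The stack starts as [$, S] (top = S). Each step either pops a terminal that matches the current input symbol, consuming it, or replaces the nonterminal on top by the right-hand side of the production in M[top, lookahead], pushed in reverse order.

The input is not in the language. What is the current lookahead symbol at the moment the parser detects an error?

     Stack          Input                    Action
  1  $ S            then if then if print $  expand S → Q E Q
  2  $ Q E Q        then if then if print $  expand Q → then if
  3  $ Q E if then  then if then if print $  match then
  4  $ Q E if       if then if print $       match if
  5  $ Q E          then if print $          expand E → epsilon
  6  $ Q            then if print $          expand Q → then if
  7  $ if then      then if print $          match then
  8  $ if           if print $               match if
  9  $              print $                  error: stack empty but input remains

print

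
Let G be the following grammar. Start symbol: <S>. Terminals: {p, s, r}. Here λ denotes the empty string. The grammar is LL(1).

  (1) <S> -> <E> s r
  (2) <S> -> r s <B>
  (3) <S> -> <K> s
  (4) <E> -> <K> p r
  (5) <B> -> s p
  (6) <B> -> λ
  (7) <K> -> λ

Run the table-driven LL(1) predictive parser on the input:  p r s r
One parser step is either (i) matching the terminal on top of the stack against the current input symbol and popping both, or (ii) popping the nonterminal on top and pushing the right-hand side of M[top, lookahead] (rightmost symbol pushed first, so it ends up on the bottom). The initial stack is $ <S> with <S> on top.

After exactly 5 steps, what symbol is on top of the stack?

     Stack          Input      Action
  1  $ <S>          p r s r $  expand <S> -> <E> s r
  2  $ r s <E>      p r s r $  expand <E> -> <K> p r
  3  $ r s r p <K>  p r s r $  expand <K> -> λ
  4  $ r s r p      p r s r $  match p
  5  $ r s r        r s r $    match r
Stack after step 5: $ r s (top = s).

s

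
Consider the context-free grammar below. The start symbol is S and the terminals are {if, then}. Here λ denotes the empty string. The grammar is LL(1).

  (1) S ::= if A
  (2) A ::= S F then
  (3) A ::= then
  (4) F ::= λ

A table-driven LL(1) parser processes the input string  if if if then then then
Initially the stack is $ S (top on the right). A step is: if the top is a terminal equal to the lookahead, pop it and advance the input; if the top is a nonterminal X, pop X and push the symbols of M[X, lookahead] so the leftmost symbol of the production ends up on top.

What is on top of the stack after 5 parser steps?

step 1: stack=$ S  input=if if if then then then $  — expand S ::= if A
step 2: stack=$ A if  input=if if if then then then $  — match if
step 3: stack=$ A  input=if if then then then $  — expand A ::= S F then
step 4: stack=$ then F S  input=if if then then then $  — expand S ::= if A
step 5: stack=$ then F A if  input=if if then then then $  — match if
Stack after step 5: $ then F A (top = A).

A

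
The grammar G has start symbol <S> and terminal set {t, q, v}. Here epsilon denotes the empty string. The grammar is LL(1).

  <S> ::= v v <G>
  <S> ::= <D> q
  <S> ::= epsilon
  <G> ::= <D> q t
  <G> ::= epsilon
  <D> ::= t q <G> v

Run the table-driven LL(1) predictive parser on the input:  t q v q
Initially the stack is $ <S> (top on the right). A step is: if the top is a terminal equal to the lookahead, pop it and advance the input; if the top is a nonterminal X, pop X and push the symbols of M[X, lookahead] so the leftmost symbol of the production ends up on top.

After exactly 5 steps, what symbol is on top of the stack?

v

step 1: stack=$ <S>  input=t q v q $  — expand <S> ::= <D> q
step 2: stack=$ q <D>  input=t q v q $  — expand <D> ::= t q <G> v
step 3: stack=$ q v <G> q t  input=t q v q $  — match t
step 4: stack=$ q v <G> q  input=q v q $  — match q
step 5: stack=$ q v <G>  input=v q $  — expand <G> ::= epsilon
Stack after step 5: $ q v (top = v).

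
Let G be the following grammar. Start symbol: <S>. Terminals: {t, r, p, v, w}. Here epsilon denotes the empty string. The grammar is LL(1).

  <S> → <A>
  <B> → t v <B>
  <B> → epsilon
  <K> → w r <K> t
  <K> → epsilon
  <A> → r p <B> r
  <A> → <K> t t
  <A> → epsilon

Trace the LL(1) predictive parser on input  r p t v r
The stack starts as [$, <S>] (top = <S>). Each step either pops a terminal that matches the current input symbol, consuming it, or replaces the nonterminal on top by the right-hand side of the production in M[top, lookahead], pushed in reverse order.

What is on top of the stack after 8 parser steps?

step 1: stack=$ <S>  input=r p t v r $  — expand <S> → <A>
step 2: stack=$ <A>  input=r p t v r $  — expand <A> → r p <B> r
step 3: stack=$ r <B> p r  input=r p t v r $  — match r
step 4: stack=$ r <B> p  input=p t v r $  — match p
step 5: stack=$ r <B>  input=t v r $  — expand <B> → t v <B>
step 6: stack=$ r <B> v t  input=t v r $  — match t
step 7: stack=$ r <B> v  input=v r $  — match v
step 8: stack=$ r <B>  input=r $  — expand <B> → epsilon
Stack after step 8: $ r (top = r).

r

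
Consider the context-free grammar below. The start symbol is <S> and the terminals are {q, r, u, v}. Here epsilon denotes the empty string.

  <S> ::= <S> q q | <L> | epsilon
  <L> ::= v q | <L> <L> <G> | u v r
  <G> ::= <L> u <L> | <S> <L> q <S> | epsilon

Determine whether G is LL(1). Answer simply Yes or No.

No

FIRST(<S>) = {epsilon, q, u, v}
FIRST(<L>) = {u, v}
FIRST(<G>) = {epsilon, q, u, v}
FOLLOW(<S>) = {$, q, u, v}
FOLLOW(<L>) = {$, q, u, v}
FOLLOW(<G>) = {$, q, u, v}
Cell M[<G>, q] receives both <G> ::= <S> <L> q <S> and <G> ::= epsilon — the grammar is not LL(1).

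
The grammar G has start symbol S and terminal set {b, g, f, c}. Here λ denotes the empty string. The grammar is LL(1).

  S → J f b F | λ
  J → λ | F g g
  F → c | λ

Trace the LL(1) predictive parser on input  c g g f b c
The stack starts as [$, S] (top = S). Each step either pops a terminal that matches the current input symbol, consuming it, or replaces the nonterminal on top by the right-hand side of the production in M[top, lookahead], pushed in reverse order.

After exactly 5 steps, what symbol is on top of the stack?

g

     Stack          Input          Action
  1  $ S            c g g f b c $  expand S → J f b F
  2  $ F b f J      c g g f b c $  expand J → F g g
  3  $ F b f g g F  c g g f b c $  expand F → c
  4  $ F b f g g c  c g g f b c $  match c
  5  $ F b f g g    g g f b c $    match g
Stack after step 5: $ F b f g (top = g).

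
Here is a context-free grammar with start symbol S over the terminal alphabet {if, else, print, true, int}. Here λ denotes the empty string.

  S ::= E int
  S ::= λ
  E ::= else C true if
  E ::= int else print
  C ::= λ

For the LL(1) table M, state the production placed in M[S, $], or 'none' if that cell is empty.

FIRST(E) = {else, int}
FIRST(C) = {λ}
FIRST(S) = {λ, else, int}  (via E int)
FOLLOW(S) includes $ since S is the start symbol.
FOLLOW(S): S appears on no right-hand side. Thus FOLLOW(S) = {$}.
For S ::= E int: FIRST(E int) = {else, int}, so it goes in M[S, t] for t ∈ {else, int}.
For S ::= λ: FIRST(λ) = {λ}, so it goes in M[S, t] for t ∈ {}; since λ ∈ FIRST, also for every t ∈ FOLLOW(S) = {$}.

S ::= λ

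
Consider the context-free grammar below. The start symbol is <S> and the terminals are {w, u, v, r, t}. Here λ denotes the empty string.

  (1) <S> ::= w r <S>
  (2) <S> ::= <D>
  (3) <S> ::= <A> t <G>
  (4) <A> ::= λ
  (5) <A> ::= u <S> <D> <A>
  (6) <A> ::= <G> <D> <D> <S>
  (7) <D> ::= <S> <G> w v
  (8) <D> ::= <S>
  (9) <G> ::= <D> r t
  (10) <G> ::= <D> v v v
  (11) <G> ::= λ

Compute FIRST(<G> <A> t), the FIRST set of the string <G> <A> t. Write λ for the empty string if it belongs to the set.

{t, u, w}

FIRST(<S>) = {t, u, w}  (via <D>, <A> t <G>)
FIRST(<D>) = {t, u, w}  (via <S> <G> w v, <S>)
FIRST(<G>) = {λ, t, u, w}  (via <D> r t, <D> v v v)
FIRST(<A>) = {λ, t, u, w}  (via <G> <D> <D> <S>)
FIRST(<G> <A> t): take FIRST of each symbol in turn, carrying on past any symbol whose FIRST contains λ; result {t, u, w}.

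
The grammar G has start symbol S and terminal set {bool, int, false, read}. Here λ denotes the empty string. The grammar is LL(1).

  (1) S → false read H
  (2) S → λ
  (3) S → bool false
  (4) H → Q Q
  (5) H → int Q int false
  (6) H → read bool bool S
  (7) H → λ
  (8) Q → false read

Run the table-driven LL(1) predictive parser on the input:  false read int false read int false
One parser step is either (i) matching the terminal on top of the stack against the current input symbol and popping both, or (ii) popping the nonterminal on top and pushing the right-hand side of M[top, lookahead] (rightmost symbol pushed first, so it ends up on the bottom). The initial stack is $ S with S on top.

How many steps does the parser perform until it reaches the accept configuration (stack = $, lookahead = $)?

step 1: stack=$ S  input=false read int false read int false $  — expand S → false read H
step 2: stack=$ H read false  input=false read int false read int false $  — match false
step 3: stack=$ H read  input=read int false read int false $  — match read
step 4: stack=$ H  input=int false read int false $  — expand H → int Q int false
step 5: stack=$ false int Q int  input=int false read int false $  — match int
step 6: stack=$ false int Q  input=false read int false $  — expand Q → false read
step 7: stack=$ false int read false  input=false read int false $  — match false
step 8: stack=$ false int read  input=read int false $  — match read
step 9: stack=$ false int  input=int false $  — match int
step 10: stack=$ false  input=false $  — match false
Accept reached after 10 steps.

10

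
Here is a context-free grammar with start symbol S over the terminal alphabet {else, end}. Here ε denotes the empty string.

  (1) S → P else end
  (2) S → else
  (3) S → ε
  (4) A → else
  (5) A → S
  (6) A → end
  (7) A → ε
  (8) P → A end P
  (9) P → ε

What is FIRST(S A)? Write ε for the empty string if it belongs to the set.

FIRST(S) = {ε, else, end}  (via P else end)
FIRST(A) = {ε, else, end}  (via S)
FIRST(P) = {ε, else, end}  (via A end P)
FIRST(S A): take FIRST of each symbol in turn, carrying on past any symbol whose FIRST contains ε; result {ε, else, end}.

{ε, else, end}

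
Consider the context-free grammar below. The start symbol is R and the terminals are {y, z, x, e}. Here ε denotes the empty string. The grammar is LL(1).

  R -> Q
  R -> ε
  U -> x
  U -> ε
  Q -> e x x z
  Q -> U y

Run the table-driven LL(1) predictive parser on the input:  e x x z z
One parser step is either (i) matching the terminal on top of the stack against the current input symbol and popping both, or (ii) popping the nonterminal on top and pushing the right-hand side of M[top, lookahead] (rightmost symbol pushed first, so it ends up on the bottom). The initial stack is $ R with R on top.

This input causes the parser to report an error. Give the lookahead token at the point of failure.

z

step 1: stack=$ R  input=e x x z z $  — expand R -> Q
step 2: stack=$ Q  input=e x x z z $  — expand Q -> e x x z
step 3: stack=$ z x x e  input=e x x z z $  — match e
step 4: stack=$ z x x  input=x x z z $  — match x
step 5: stack=$ z x  input=x z z $  — match x
step 6: stack=$ z  input=z z $  — match z
step 7: stack=$  input=z $  — error: stack empty but input remains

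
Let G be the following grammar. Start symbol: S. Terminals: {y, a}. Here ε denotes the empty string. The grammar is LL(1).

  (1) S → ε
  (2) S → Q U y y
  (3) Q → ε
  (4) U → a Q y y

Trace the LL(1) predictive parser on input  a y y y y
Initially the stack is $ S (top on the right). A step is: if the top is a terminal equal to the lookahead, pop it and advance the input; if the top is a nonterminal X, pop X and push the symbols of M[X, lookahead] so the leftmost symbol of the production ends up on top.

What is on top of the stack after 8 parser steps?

step 1: stack=$ S  input=a y y y y $  — expand S → Q U y y
step 2: stack=$ y y U Q  input=a y y y y $  — expand Q → ε
step 3: stack=$ y y U  input=a y y y y $  — expand U → a Q y y
step 4: stack=$ y y y y Q a  input=a y y y y $  — match a
step 5: stack=$ y y y y Q  input=y y y y $  — expand Q → ε
step 6: stack=$ y y y y  input=y y y y $  — match y
step 7: stack=$ y y y  input=y y y $  — match y
step 8: stack=$ y y  input=y y $  — match y
Stack after step 8: $ y (top = y).

y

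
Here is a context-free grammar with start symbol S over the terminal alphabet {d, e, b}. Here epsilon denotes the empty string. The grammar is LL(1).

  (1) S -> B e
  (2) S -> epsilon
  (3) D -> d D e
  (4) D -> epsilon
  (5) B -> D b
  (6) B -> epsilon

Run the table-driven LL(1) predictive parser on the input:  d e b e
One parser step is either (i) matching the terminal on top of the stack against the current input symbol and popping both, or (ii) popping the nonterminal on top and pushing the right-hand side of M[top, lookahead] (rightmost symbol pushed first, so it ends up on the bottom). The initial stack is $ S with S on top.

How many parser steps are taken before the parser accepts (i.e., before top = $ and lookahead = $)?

step 1: stack=$ S  input=d e b e $  — expand S -> B e
step 2: stack=$ e B  input=d e b e $  — expand B -> D b
step 3: stack=$ e b D  input=d e b e $  — expand D -> d D e
step 4: stack=$ e b e D d  input=d e b e $  — match d
step 5: stack=$ e b e D  input=e b e $  — expand D -> epsilon
step 6: stack=$ e b e  input=e b e $  — match e
step 7: stack=$ e b  input=b e $  — match b
step 8: stack=$ e  input=e $  — match e
Accept reached after 8 steps.

8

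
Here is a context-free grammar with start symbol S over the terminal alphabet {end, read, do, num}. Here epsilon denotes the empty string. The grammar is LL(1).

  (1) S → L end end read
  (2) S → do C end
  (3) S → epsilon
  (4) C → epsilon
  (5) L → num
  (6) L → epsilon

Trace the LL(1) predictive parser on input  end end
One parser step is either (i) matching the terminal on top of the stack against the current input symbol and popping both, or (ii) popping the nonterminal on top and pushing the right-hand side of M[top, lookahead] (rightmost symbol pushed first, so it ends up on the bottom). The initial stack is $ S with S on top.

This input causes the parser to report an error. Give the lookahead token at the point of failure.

$

step 1: stack=$ S  input=end end $  — expand S → L end end read
step 2: stack=$ read end end L  input=end end $  — expand L → epsilon
step 3: stack=$ read end end  input=end end $  — match end
step 4: stack=$ read end  input=end $  — match end
step 5: stack=$ read  input=$  — error: top is terminal read but lookahead is $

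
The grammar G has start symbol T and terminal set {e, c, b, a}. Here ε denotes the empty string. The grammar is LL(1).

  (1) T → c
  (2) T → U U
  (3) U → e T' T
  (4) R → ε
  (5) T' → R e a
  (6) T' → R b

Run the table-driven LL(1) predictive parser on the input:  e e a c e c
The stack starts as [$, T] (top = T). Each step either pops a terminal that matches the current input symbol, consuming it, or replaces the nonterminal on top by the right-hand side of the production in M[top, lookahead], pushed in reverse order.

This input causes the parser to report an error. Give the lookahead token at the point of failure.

      Stack        Input          Action
   1  $ T          e e a c e c $  expand T → U U
   2  $ U U        e e a c e c $  expand U → e T' T
   3  $ U T T' e   e e a c e c $  match e
   4  $ U T T'     e a c e c $    expand T' → R e a
   5  $ U T a e R  e a c e c $    expand R → ε
   6  $ U T a e    e a c e c $    match e
   7  $ U T a      a c e c $      match a
   8  $ U T        c e c $        expand T → c
   9  $ U c        c e c $        match c
  10  $ U          e c $          expand U → e T' T
  11  $ T T' e     e c $          match e
  12  $ T T'       c $            error: M[T', c] is empty

c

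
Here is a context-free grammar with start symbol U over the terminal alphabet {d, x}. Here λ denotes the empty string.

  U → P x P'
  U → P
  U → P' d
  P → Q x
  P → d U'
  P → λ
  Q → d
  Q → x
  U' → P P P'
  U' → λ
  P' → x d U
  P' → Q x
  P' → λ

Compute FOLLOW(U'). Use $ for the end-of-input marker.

{$, d, x}

FIRST(Q) = {d, x}
FIRST(P) = {λ, d, x}  (via Q x)
FIRST(P') = {λ, d, x}  (via Q x)
FIRST(U) = {λ, d, x}  (via P x P', P, P' d)
FIRST(U') = {λ, d, x}  (via P P P')
FOLLOW(U) includes $ since U is the start symbol.
FOLLOW(Q): in P→Q x, Q is followed by x with FIRST {x}; in P'→Q x, Q is followed by x with FIRST {x}. Thus FOLLOW(Q) = {x}.
FOLLOW(U): in P'→x d U, the suffix after U is empty, so FOLLOW(U) ⊇ FOLLOW(P') = {$, d, x}. Thus FOLLOW(U) = {$, d, x}.
FOLLOW(P): in U→P x P', P is followed by x P' with FIRST {x}; in U→P, the suffix after P is empty, so FOLLOW(P) ⊇ FOLLOW(U) = {$, d, x}; in U'→P P P' (occurrence 1), P is followed by P P' with FIRST {λ, d, x}; in U'→P P P' (occurrence 1), the suffix after P is nullable, so FOLLOW(P) ⊇ FOLLOW(U') = {$, d, x}; in U'→P P P' (occurrence 2), P is followed by P' with FIRST {λ, d, x}; in U'→P P P' (occurrence 2), the suffix after P is nullable, so FOLLOW(P) ⊇ FOLLOW(U') = {$, d, x}. Thus FOLLOW(P) = {$, d, x}.
FOLLOW(U'): in P→d U', the suffix after U' is empty, so FOLLOW(U') ⊇ FOLLOW(P) = {$, d, x}. Thus FOLLOW(U') = {$, d, x}.
FOLLOW(P'): in U→P x P', the suffix after P' is empty, so FOLLOW(P') ⊇ FOLLOW(U) = {$, d, x}; in U→P' d, P' is followed by d with FIRST {d}; in U'→P P P', the suffix after P' is empty, so FOLLOW(P') ⊇ FOLLOW(U') = {$, d, x}. Thus FOLLOW(P') = {$, d, x}.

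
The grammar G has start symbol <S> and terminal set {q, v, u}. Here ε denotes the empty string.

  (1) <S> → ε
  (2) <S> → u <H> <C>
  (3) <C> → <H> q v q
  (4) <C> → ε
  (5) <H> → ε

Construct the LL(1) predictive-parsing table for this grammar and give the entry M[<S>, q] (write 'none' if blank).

FIRST(<S>) = {ε, u}
FIRST(<H>) = {ε}
FIRST(<C>) = {ε, q}  (via <H> q v q)
FOLLOW(<S>) includes $ since <S> is the start symbol.
FOLLOW(<S>): <S> appears on no right-hand side. Thus FOLLOW(<S>) = {$}.
For <S> → ε: FIRST(ε) = {ε}, so it goes in M[<S>, t] for t ∈ {}; since ε ∈ FIRST, also for every t ∈ FOLLOW(<S>) = {$}.
For <S> → u <H> <C>: FIRST(u <H> <C>) = {u}, so it goes in M[<S>, t] for t ∈ {u}.
None of these place a production in M[<S>, q].

none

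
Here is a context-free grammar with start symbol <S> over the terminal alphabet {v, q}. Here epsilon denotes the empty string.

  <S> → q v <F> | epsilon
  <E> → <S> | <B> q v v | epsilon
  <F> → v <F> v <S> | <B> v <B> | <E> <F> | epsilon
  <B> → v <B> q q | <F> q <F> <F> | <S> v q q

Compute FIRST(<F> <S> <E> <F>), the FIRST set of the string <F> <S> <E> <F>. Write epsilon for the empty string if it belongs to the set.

{epsilon, q, v}

FIRST(<S>) = {epsilon, q}
FIRST(<E>) = {epsilon, q, v}  (via <S>, <B> q v v)
FIRST(<F>) = {epsilon, q, v}  (via <B> v <B>, <E> <F>)
FIRST(<B>) = {q, v}  (via <F> q <F> <F>, <S> v q q)
FIRST(<F> <S> <E> <F>): take FIRST of each symbol in turn, carrying on past any symbol whose FIRST contains epsilon; result {epsilon, q, v}.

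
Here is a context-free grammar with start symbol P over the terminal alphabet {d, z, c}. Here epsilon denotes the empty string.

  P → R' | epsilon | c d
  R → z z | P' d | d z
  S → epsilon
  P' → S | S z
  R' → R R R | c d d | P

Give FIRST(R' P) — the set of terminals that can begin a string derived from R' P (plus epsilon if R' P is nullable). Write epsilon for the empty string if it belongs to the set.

FIRST(S) = {epsilon}
FIRST(P') = {epsilon, z}  (via S, S z)
FIRST(R) = {d, z}  (via P' d)
FIRST(P) = {epsilon, c, d, z}  (via R')
FIRST(R') = {epsilon, c, d, z}  (via R R R, P)
FIRST(R' P): take FIRST of each symbol in turn, carrying on past any symbol whose FIRST contains epsilon; result {epsilon, c, d, z}.

{epsilon, c, d, z}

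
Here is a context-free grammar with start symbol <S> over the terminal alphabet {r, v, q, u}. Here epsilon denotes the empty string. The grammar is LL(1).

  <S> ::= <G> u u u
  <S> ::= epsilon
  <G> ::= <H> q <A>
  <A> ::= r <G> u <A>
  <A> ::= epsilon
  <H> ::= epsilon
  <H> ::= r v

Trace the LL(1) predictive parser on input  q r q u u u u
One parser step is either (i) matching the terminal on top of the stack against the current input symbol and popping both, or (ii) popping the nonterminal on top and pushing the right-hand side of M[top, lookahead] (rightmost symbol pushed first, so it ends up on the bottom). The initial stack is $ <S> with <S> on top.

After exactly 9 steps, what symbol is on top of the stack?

<A>

step 1: stack=$ <S>  input=q r q u u u u $  — expand <S> ::= <G> u u u
step 2: stack=$ u u u <G>  input=q r q u u u u $  — expand <G> ::= <H> q <A>
step 3: stack=$ u u u <A> q <H>  input=q r q u u u u $  — expand <H> ::= epsilon
step 4: stack=$ u u u <A> q  input=q r q u u u u $  — match q
step 5: stack=$ u u u <A>  input=r q u u u u $  — expand <A> ::= r <G> u <A>
step 6: stack=$ u u u <A> u <G> r  input=r q u u u u $  — match r
step 7: stack=$ u u u <A> u <G>  input=q u u u u $  — expand <G> ::= <H> q <A>
step 8: stack=$ u u u <A> u <A> q <H>  input=q u u u u $  — expand <H> ::= epsilon
step 9: stack=$ u u u <A> u <A> q  input=q u u u u $  — match q
Stack after step 9: $ u u u <A> u <A> (top = <A>).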